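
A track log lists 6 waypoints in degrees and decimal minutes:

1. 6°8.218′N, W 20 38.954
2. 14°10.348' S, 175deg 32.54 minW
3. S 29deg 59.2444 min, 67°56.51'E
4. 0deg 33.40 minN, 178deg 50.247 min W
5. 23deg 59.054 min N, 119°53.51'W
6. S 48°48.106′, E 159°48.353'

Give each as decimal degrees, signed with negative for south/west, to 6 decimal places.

Point 1:
  φ: 8.218′ = 0.136967°; total 6.1369667
  N ⇒ keep positive
  Longitude: 20 + 38.954/60 = 20.6492333
  W ⇒ negate
Point 2:
  Lat: 14 + 10.348/60 = 14.1724667
  S ⇒ negate
  λ: 32.54′ = 0.542333°; total 175.5423333
  W ⇒ negate
Point 3:
  Lat: 29 + 59.2444/60 = 29.9874067
  S → negative
  Lon: 56.51′ = 0.941833°; total 67.9418333
  E → positive
Point 4:
  φ: 0 + 33.4/60 = 0.5566667
  N ⇒ keep positive
  λ: 178 + 50.247/60 = 178.8374500
  W ⇒ negate
Point 5:
  φ: 59.054′ = 0.984233°; total 23.9842333
  N ⇒ keep positive
  Longitude: 53.51′ = 0.891833°; total 119.8918333
  hemisphere W, so the sign is −
Point 6:
  Lat: 48.106′ = 0.801767°; total 48.8017667
  hemisphere S, so the sign is −
  λ: 159 + 48.353/60 = 159.8058833
  E → positive

1. 6.136967, -20.649233
2. -14.172467, -175.542333
3. -29.987407, 67.941833
4. 0.556667, -178.837450
5. 23.984233, -119.891833
6. -48.801767, 159.805883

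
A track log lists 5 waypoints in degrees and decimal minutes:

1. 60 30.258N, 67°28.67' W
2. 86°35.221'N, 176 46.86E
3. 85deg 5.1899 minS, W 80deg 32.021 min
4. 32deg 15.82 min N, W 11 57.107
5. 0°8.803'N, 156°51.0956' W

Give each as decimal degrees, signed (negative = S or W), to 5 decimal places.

Point 1:
  Latitude: 60 + 30.258/60 = 60.504300
  N ⇒ keep positive
  λ: 67 + 28.67/60 = 67.477833
  hemisphere W, so the sign is −
Point 2:
  Lat: 86 + 35.221/60 = 86.587017
  N → positive
  λ: 176 + 46.86/60 = 176.781000
  E → positive
Point 3:
  Latitude: 5.1899′ = 0.086498°; total 85.086498
  S ⇒ negate
  λ: 32.021′ = 0.533683°; total 80.533683
  W → negative
Point 4:
  Latitude: 32 + 15.82/60 = 32.263667
  N → positive
  Longitude: 57.107′ = 0.951783°; total 11.951783
  W ⇒ negate
Point 5:
  Lat: 0 + 8.803/60 = 0.146717
  N ⇒ keep positive
  Lon: 156 + 51.0956/60 = 156.851593
  hemisphere W, so the sign is −

1. 60.50430, -67.47783
2. 86.58702, 176.78100
3. -85.08650, -80.53368
4. 32.26367, -11.95178
5. 0.14672, -156.85159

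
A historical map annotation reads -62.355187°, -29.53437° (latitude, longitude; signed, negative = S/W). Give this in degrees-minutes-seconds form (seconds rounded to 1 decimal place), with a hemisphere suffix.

Latitude is negative → S; |value| = 62.355187
Latitude: 0.355187° → 21.31122′; 0.31122 × 60 = 18.673″
Longitude is negative → W; |value| = 29.534370
λ: 0.534370 × 60 = 32.06220′ → 32′, remainder × 60 = 3.732″

62°21′18.7″ S, 29°32′3.7″ W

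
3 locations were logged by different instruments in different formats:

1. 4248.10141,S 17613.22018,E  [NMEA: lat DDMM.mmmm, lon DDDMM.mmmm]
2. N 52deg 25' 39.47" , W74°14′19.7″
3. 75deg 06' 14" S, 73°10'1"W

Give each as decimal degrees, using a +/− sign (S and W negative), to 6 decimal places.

1. -42.801690, 176.220336
2. 52.427631, -74.238806
3. -75.103889, -73.166944

Point 1:
  Latitude: degrees = first 2 digits = 42, minutes = 48.10141; 42 + 48.10141/60 = 42.8016902
  hemisphere S, so the sign is −
  Lon: split at 3 digits → 176° and 13.22018′; 176 + 13.22018/60 = 176.2203363
  E → positive
Point 2:
  Latitude: 52 + 25/60 + 39.47/3600 = 52.4276306
  N ⇒ keep positive
  λ: 74 + 14/60 + 19.7/3600 = 74.2388056
  W ⇒ negate
Point 3:
  Lat: 75 + 6/60 + 14/3600 = 75.1038889
  S → negative
  Longitude: 73° + 10/60 + 1/3600 = 73 + 0.166667 + 0.000278 = 73.1669444
  W → negative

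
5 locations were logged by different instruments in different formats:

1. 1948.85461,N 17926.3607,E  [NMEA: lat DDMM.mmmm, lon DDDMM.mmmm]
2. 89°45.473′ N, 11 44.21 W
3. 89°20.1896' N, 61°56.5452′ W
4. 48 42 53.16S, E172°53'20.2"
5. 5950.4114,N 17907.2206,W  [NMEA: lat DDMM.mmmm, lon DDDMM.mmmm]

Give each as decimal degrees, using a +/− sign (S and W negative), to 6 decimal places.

1. 19.814244, 179.439345
2. 89.757883, -11.736833
3. 89.336493, -61.942420
4. -48.714767, 172.888944
5. 59.840190, -179.120343

Point 1:
  φ: split at 2 digits → 19° and 48.85461′; 19 + 48.85461/60 = 19.8142435
  N ⇒ keep positive
  Longitude: degrees = first 3 digits = 179, minutes = 26.3607; 179 + 26.3607/60 = 179.4393450
  E ⇒ keep positive
Point 2:
  Lat: 89 + 45.473/60 = 89.7578833
  N ⇒ keep positive
  Longitude: 44.21′ = 0.736833°; total 11.7368333
  W → negative
Point 3:
  Latitude: 20.1896′ = 0.336493°; total 89.3364933
  N → positive
  Longitude: 61 + 56.5452/60 = 61.9424200
  W → negative
Point 4:
  Lat: 48° + 42/60 + 53.16/3600 = 48 + 0.700000 + 0.014767 = 48.7147667
  hemisphere S, so the sign is −
  λ: 172 + 53/60 + 20.2/3600 = 172.8889444
  E → positive
Point 5:
  Lat: degrees = first 2 digits = 59, minutes = 50.4114; 59 + 50.4114/60 = 59.8401900
  N → positive
  Longitude: degrees = first 3 digits = 179, minutes = 7.2206; 179 + 7.2206/60 = 179.1203433
  hemisphere W, so the sign is −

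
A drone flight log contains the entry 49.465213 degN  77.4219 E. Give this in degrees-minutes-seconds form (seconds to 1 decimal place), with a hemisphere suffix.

Latitude: 0.465213° → 27.91278′; 0.91278 × 60 = 54.767″
λ: 0.421900 × 60 = 25.31400′ → 25′, remainder × 60 = 18.840″

49°27′54.8″ N, 77°25′18.8″ E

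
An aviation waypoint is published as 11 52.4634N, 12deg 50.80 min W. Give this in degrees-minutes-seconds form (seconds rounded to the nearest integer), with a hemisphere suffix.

11°52′28″ N, 12°50′48″ W

Latitude: 52.46340′ → 52′ and 0.46340 × 60 = 27.80″
Lon: 50.80000′ → 50′ and 0.80000 × 60 = 48.00″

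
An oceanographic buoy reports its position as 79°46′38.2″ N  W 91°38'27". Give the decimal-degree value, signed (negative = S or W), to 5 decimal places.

φ: 79° + 46/60 + 38.2/3600 = 79 + 0.766667 + 0.010611 = 79.777278
N ⇒ keep positive
Longitude: 91° + 38/60 + 27/3600 = 91 + 0.633333 + 0.007500 = 91.640833
hemisphere W, so the sign is −

79.77728, -91.64083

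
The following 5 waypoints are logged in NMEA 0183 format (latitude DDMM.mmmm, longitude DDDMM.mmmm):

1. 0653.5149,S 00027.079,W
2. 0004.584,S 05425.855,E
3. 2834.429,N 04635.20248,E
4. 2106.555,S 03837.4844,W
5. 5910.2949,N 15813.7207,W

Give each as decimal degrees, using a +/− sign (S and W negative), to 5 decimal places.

1. -6.89192, -0.45132
2. -0.07640, 54.43092
3. 28.57382, 46.58671
4. -21.10925, -38.62474
5. 59.17158, -158.22868

Point 1:
  φ: split at 2 digits → 06° and 53.5149′; 6 + 53.5149/60 = 6.891915
  S ⇒ negate
  Longitude: degrees = first 3 digits = 0, minutes = 27.079; 0 + 27.079/60 = 0.451317
  hemisphere W, so the sign is −
Point 2:
  Lat: split at 2 digits → 00° and 4.584′; 0 + 4.584/60 = 0.076400
  S → negative
  Longitude: split at 3 digits → 054° and 25.855′; 54 + 25.855/60 = 54.430917
  E → positive
Point 3:
  Lat: degrees = first 2 digits = 28, minutes = 34.429; 28 + 34.429/60 = 28.573817
  N ⇒ keep positive
  λ: split at 3 digits → 046° and 35.20248′; 46 + 35.20248/60 = 46.586708
  E ⇒ keep positive
Point 4:
  Latitude: degrees = first 2 digits = 21, minutes = 6.555; 21 + 6.555/60 = 21.109250
  S ⇒ negate
  Lon: degrees = first 3 digits = 38, minutes = 37.4844; 38 + 37.4844/60 = 38.624740
  W ⇒ negate
Point 5:
  Latitude: degrees = first 2 digits = 59, minutes = 10.2949; 59 + 10.2949/60 = 59.171582
  N → positive
  λ: split at 3 digits → 158° and 13.7207′; 158 + 13.7207/60 = 158.228678
  hemisphere W, so the sign is −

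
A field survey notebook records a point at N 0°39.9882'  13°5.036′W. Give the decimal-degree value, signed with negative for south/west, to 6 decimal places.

0.666470, -13.083933

Lat: 0 + 39.9882/60 = 0.6664700
N ⇒ keep positive
Lon: 5.036′ = 0.083933°; total 13.0839333
W → negative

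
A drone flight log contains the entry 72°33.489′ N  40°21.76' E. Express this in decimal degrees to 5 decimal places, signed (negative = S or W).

72.55815, 40.36267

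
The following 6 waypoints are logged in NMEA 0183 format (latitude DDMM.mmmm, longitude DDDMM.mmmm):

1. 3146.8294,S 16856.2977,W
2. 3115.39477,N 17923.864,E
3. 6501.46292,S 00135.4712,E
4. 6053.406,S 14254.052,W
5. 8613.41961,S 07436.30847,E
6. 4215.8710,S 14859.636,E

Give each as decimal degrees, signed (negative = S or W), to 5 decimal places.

1. -31.78049, -168.93830
2. 31.25658, 179.39773
3. -65.02438, 1.59119
4. -60.89010, -142.90087
5. -86.22366, 74.60514
6. -42.26452, 148.99393

Point 1:
  Latitude: split at 2 digits → 31° and 46.8294′; 31 + 46.8294/60 = 31.780490
  hemisphere S, so the sign is −
  λ: split at 3 digits → 168° and 56.2977′; 168 + 56.2977/60 = 168.938295
  hemisphere W, so the sign is −
Point 2:
  Latitude: degrees = first 2 digits = 31, minutes = 15.39477; 31 + 15.39477/60 = 31.256580
  N ⇒ keep positive
  λ: degrees = first 3 digits = 179, minutes = 23.864; 179 + 23.864/60 = 179.397733
  E → positive
Point 3:
  Latitude: split at 2 digits → 65° and 1.46292′; 65 + 1.46292/60 = 65.024382
  S → negative
  λ: split at 3 digits → 001° and 35.4712′; 1 + 35.4712/60 = 1.591187
  E ⇒ keep positive
Point 4:
  Lat: degrees = first 2 digits = 60, minutes = 53.406; 60 + 53.406/60 = 60.890100
  S → negative
  Longitude: split at 3 digits → 142° and 54.052′; 142 + 54.052/60 = 142.900867
  hemisphere W, so the sign is −
Point 5:
  Lat: degrees = first 2 digits = 86, minutes = 13.41961; 86 + 13.41961/60 = 86.223660
  S → negative
  λ: split at 3 digits → 074° and 36.30847′; 74 + 36.30847/60 = 74.605141
  E → positive
Point 6:
  Latitude: split at 2 digits → 42° and 15.871′; 42 + 15.871/60 = 42.264517
  S → negative
  Lon: split at 3 digits → 148° and 59.636′; 148 + 59.636/60 = 148.993933
  E ⇒ keep positive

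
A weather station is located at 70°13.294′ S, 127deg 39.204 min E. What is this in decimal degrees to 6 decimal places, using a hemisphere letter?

70.221567° S, 127.653400° E

Lat: 70 + 13.294/60 = 70.2215667
λ: 39.204′ = 0.653400°; total 127.6534000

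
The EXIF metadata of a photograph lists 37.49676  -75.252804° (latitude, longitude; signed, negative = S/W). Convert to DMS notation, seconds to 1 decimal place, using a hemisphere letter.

37°29′48.3″ N, 75°15′10.1″ W

Lat: 0.496760 × 60 = 29.80560′ → 29′, remainder × 60 = 48.336″
Longitude is negative → W; |value| = 75.252804
λ: 0.252804 × 60 = 15.16824′ → 15′, remainder × 60 = 10.094″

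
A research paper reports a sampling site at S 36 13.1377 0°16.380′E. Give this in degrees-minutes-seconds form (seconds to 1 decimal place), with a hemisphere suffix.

φ: 13.13770′ → 13′ and 0.13770 × 60 = 8.262″
Lon: 16.38000′ → 16′ and 0.38000 × 60 = 22.800″

36°13′8.3″ S, 0°16′22.8″ E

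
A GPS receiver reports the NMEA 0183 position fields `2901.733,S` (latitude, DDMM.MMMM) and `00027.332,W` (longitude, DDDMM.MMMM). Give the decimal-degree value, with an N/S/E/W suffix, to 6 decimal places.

Latitude: split at 2 digits → 29° and 1.733′; 29 + 1.733/60 = 29.0288833
λ: degrees = first 3 digits = 0, minutes = 27.332; 0 + 27.332/60 = 0.4555333

29.028883° S, 0.455533° W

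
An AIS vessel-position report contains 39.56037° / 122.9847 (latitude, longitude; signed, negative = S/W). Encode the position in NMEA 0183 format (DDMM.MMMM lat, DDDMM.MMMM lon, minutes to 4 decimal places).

3933.6222,N / 12259.0820,E

φ: 39° + 0.560370 × 60 = 39° 33.622200′
λ: 122° + 0.984700 × 60 = 122° 59.082000′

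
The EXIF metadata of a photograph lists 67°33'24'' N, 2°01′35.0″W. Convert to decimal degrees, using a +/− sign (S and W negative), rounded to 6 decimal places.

67.556667, -2.026389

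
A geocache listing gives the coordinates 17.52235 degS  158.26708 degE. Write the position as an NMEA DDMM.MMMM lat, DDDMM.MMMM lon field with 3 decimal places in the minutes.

φ: minutes = (17.522350 − 17) × 60 = 31.34100
Lon: 158° + 0.267080 × 60 = 158° 16.02480′

1731.341,S / 15816.025,E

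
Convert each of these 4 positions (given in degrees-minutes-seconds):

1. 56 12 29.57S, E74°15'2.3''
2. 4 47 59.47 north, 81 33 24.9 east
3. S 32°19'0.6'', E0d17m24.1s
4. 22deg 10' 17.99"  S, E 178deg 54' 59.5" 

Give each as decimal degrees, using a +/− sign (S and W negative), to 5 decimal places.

1. -56.20821, 74.25064
2. 4.79985, 81.55692
3. -32.31683, 0.29003
4. -22.17166, 178.91653

Point 1:
  Latitude: 12′ + 29.57″ = 12.49283′; 56 + 12.49283/60 = 56.208214
  S → negative
  Longitude: 15′ + 2.3″ = 15.03833′; 74 + 15.03833/60 = 74.250639
  E → positive
Point 2:
  Lat: 47′ + 59.47″ = 47.99117′; 4 + 47.99117/60 = 4.799853
  N → positive
  Lon: 81° + 33/60 + 24.9/3600 = 81 + 0.550000 + 0.006917 = 81.556917
  E ⇒ keep positive
Point 3:
  φ: 19′ + 0.6″ = 19.01000′; 32 + 19.01000/60 = 32.316833
  S ⇒ negate
  Lon: 17′ + 24.1″ = 17.40167′; 0 + 17.40167/60 = 0.290028
  E → positive
Point 4:
  φ: 22° + 10/60 + 17.99/3600 = 22 + 0.166667 + 0.004997 = 22.171664
  hemisphere S, so the sign is −
  Lon: 54′ + 59.5″ = 54.99167′; 178 + 54.99167/60 = 178.916528
  E → positive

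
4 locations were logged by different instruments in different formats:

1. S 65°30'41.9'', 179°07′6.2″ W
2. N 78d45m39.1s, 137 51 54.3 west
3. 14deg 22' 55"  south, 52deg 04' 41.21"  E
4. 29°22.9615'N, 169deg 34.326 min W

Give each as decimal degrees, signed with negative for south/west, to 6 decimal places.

1. -65.511639, -179.118389
2. 78.760861, -137.865083
3. -14.381944, 52.078114
4. 29.382692, -169.572100

Point 1:
  Latitude: 65 + 30/60 + 41.9/3600 = 65.5116389
  S ⇒ negate
  Longitude: 179° + 7/60 + 6.2/3600 = 179 + 0.116667 + 0.001722 = 179.1183889
  W ⇒ negate
Point 2:
  φ: 78° + 45/60 + 39.1/3600 = 78 + 0.750000 + 0.010861 = 78.7608611
  N ⇒ keep positive
  λ: 137 + 51/60 + 54.3/3600 = 137.8650833
  W ⇒ negate
Point 3:
  Latitude: 14 + 22/60 + 55/3600 = 14.3819444
  hemisphere S, so the sign is −
  Lon: 52° + 4/60 + 41.21/3600 = 52 + 0.066667 + 0.011447 = 52.0781139
  E → positive
Point 4:
  φ: 22.9615′ = 0.382692°; total 29.3826917
  N ⇒ keep positive
  Lon: 169 + 34.326/60 = 169.5721000
  hemisphere W, so the sign is −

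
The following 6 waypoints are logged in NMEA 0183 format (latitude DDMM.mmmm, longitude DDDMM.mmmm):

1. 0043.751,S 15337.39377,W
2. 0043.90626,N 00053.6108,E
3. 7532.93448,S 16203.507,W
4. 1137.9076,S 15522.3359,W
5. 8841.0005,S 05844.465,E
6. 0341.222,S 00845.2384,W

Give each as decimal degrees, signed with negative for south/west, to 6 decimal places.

1. -0.729183, -153.623230
2. 0.731771, 0.893513
3. -75.548908, -162.058450
4. -11.631793, -155.372265
5. -88.683342, 58.741083
6. -3.687033, -8.753973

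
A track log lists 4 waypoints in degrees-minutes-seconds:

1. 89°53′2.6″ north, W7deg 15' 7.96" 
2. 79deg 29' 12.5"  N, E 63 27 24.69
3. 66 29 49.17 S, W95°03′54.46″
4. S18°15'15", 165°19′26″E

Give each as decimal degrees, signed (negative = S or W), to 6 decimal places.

1. 89.884056, -7.252211
2. 79.486806, 63.456858
3. -66.496992, -95.065128
4. -18.254167, 165.323889

Point 1:
  φ: 89 + 53/60 + 2.6/3600 = 89.8840556
  N ⇒ keep positive
  Lon: 15′ + 7.96″ = 15.13267′; 7 + 15.13267/60 = 7.2522111
  W ⇒ negate
Point 2:
  φ: 29′ + 12.5″ = 29.20833′; 79 + 29.20833/60 = 79.4868056
  N → positive
  Longitude: 27′ + 24.69″ = 27.41150′; 63 + 27.41150/60 = 63.4568583
  E ⇒ keep positive
Point 3:
  φ: 29′ + 49.17″ = 29.81950′; 66 + 29.81950/60 = 66.4969917
  hemisphere S, so the sign is −
  Lon: 95° + 3/60 + 54.46/3600 = 95 + 0.050000 + 0.015128 = 95.0651278
  hemisphere W, so the sign is −
Point 4:
  φ: 15′ + 15″ = 15.25000′; 18 + 15.25000/60 = 18.2541667
  hemisphere S, so the sign is −
  Lon: 165 + 19/60 + 26/3600 = 165.3238889
  E → positive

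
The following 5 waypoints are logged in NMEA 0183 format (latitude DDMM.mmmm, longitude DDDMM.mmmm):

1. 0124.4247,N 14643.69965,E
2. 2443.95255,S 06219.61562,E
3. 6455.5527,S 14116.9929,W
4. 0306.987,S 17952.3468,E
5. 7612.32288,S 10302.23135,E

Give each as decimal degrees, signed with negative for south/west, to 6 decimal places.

1. 1.407078, 146.728328
2. -24.732543, 62.326927
3. -64.925878, -141.283215
4. -3.116450, 179.872447
5. -76.205381, 103.037189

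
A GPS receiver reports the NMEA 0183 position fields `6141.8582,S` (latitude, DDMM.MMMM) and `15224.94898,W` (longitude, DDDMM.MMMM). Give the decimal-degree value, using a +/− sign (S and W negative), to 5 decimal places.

Lat: split at 2 digits → 61° and 41.8582′; 61 + 41.8582/60 = 61.697637
S ⇒ negate
Longitude: degrees = first 3 digits = 152, minutes = 24.94898; 152 + 24.94898/60 = 152.415816
hemisphere W, so the sign is −

-61.69764, -152.41582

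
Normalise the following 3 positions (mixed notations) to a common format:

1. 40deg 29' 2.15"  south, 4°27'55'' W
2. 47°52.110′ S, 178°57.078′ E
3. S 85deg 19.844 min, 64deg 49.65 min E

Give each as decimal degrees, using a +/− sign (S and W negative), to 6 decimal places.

Point 1:
  Lat: 29′ + 2.15″ = 29.03583′; 40 + 29.03583/60 = 40.4839306
  S ⇒ negate
  Longitude: 4 + 27/60 + 55/3600 = 4.4652778
  hemisphere W, so the sign is −
Point 2:
  Latitude: 52.11′ = 0.868500°; total 47.8685000
  S ⇒ negate
  λ: 57.078′ = 0.951300°; total 178.9513000
  E ⇒ keep positive
Point 3:
  φ: 19.844′ = 0.330733°; total 85.3307333
  S ⇒ negate
  λ: 64 + 49.65/60 = 64.8275000
  E → positive

1. -40.483931, -4.465278
2. -47.868500, 178.951300
3. -85.330733, 64.827500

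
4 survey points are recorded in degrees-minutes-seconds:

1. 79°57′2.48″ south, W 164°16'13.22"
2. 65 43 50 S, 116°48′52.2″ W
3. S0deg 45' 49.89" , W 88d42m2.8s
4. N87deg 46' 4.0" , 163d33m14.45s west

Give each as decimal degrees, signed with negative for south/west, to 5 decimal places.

Point 1:
  Lat: 57′ + 2.48″ = 57.04133′; 79 + 57.04133/60 = 79.950689
  hemisphere S, so the sign is −
  λ: 164° + 16/60 + 13.22/3600 = 164 + 0.266667 + 0.003672 = 164.270339
  W → negative
Point 2:
  Latitude: 43′ + 50″ = 43.83333′; 65 + 43.83333/60 = 65.730556
  S → negative
  λ: 116 + 48/60 + 52.2/3600 = 116.814500
  W ⇒ negate
Point 3:
  Lat: 0° + 45/60 + 49.89/3600 = 0 + 0.750000 + 0.013858 = 0.763858
  S ⇒ negate
  Longitude: 88 + 42/60 + 2.8/3600 = 88.700778
  hemisphere W, so the sign is −
Point 4:
  Lat: 87° + 46/60 + 4/3600 = 87 + 0.766667 + 0.001111 = 87.767778
  N → positive
  Lon: 163° + 33/60 + 14.45/3600 = 163 + 0.550000 + 0.004014 = 163.554014
  W ⇒ negate

1. -79.95069, -164.27034
2. -65.73056, -116.81450
3. -0.76386, -88.70078
4. 87.76778, -163.55401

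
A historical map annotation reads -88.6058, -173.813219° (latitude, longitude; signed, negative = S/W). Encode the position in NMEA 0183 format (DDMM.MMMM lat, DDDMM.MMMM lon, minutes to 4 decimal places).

8836.3480,S / 17348.7931,W

Latitude is negative → S; |value| = 88.605800
Lat: minutes = (88.605800 − 88) × 60 = 36.348000
Longitude is negative → W; |value| = 173.813219
Longitude: 173° + 0.813219 × 60 = 173° 48.793140′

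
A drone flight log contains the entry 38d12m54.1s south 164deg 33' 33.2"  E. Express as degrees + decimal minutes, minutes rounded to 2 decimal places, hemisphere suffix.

38° 12.90′ S, 164° 33.55′ E

Lat: seconds/60 = 0.90167; minutes = 12 + 0.90167 = 12.9017
λ: seconds/60 = 0.55333; minutes = 33 + 0.55333 = 33.5533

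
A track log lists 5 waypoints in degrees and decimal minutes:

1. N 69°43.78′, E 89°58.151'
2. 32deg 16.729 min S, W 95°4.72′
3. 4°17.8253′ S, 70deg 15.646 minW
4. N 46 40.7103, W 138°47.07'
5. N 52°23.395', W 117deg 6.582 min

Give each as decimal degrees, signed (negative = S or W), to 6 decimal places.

Point 1:
  Lat: 43.78′ = 0.729667°; total 69.7296667
  N ⇒ keep positive
  Lon: 58.151′ = 0.969183°; total 89.9691833
  E → positive
Point 2:
  φ: 32 + 16.729/60 = 32.2788167
  hemisphere S, so the sign is −
  Lon: 95 + 4.72/60 = 95.0786667
  W ⇒ negate
Point 3:
  φ: 4 + 17.8253/60 = 4.2970883
  hemisphere S, so the sign is −
  Longitude: 70 + 15.646/60 = 70.2607667
  hemisphere W, so the sign is −
Point 4:
  φ: 40.7103′ = 0.678505°; total 46.6785050
  N ⇒ keep positive
  Longitude: 47.07′ = 0.784500°; total 138.7845000
  W ⇒ negate
Point 5:
  Latitude: 52 + 23.395/60 = 52.3899167
  N ⇒ keep positive
  Lon: 117 + 6.582/60 = 117.1097000
  W ⇒ negate

1. 69.729667, 89.969183
2. -32.278817, -95.078667
3. -4.297088, -70.260767
4. 46.678505, -138.784500
5. 52.389917, -117.109700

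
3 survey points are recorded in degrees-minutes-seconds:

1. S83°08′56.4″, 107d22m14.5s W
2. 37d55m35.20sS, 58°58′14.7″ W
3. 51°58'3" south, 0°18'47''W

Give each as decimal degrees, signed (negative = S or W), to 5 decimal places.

Point 1:
  Lat: 8′ + 56.4″ = 8.94000′; 83 + 8.94000/60 = 83.149000
  S → negative
  Longitude: 107° + 22/60 + 14.5/3600 = 107 + 0.366667 + 0.004028 = 107.370694
  W ⇒ negate
Point 2:
  Latitude: 55′ + 35.2″ = 55.58667′; 37 + 55.58667/60 = 37.926444
  S ⇒ negate
  Lon: 58 + 58/60 + 14.7/3600 = 58.970750
  W ⇒ negate
Point 3:
  Lat: 51° + 58/60 + 3/3600 = 51 + 0.966667 + 0.000833 = 51.967500
  hemisphere S, so the sign is −
  Longitude: 0 + 18/60 + 47/3600 = 0.313056
  W → negative

1. -83.14900, -107.37069
2. -37.92644, -58.97075
3. -51.96750, -0.31306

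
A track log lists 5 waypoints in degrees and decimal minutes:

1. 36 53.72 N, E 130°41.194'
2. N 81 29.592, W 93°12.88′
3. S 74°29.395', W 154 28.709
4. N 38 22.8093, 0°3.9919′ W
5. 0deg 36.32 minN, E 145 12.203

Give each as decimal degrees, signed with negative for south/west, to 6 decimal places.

1. 36.895333, 130.686567
2. 81.493200, -93.214667
3. -74.489917, -154.478483
4. 38.380155, -0.066532
5. 0.605333, 145.203383

Point 1:
  Latitude: 36 + 53.72/60 = 36.8953333
  N ⇒ keep positive
  Longitude: 41.194′ = 0.686567°; total 130.6865667
  E → positive
Point 2:
  Latitude: 81 + 29.592/60 = 81.4932000
  N → positive
  Lon: 93 + 12.88/60 = 93.2146667
  hemisphere W, so the sign is −
Point 3:
  Latitude: 74 + 29.395/60 = 74.4899167
  S → negative
  Longitude: 28.709′ = 0.478483°; total 154.4784833
  W ⇒ negate
Point 4:
  φ: 22.8093′ = 0.380155°; total 38.3801550
  N ⇒ keep positive
  λ: 0 + 3.9919/60 = 0.0665317
  W ⇒ negate
Point 5:
  Latitude: 36.32′ = 0.605333°; total 0.6053333
  N ⇒ keep positive
  Longitude: 12.203′ = 0.203383°; total 145.2033833
  E → positive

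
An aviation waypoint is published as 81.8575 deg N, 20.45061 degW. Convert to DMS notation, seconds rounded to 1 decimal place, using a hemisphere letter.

81°51′27.0″ N, 20°27′2.2″ W

Latitude: 0.857500 × 60 = 51.45000′ → 51′, remainder × 60 = 27.000″
λ: 0.450610° → 27.03660′; 0.03660 × 60 = 2.196″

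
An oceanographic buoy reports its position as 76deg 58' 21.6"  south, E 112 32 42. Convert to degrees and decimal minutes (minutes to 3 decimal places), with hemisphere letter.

76° 58.360′ S, 112° 32.700′ E

Latitude: 58 + 21.6/60 = 58.36000′
Lon: seconds/60 = 0.70000; minutes = 32 + 0.70000 = 32.70000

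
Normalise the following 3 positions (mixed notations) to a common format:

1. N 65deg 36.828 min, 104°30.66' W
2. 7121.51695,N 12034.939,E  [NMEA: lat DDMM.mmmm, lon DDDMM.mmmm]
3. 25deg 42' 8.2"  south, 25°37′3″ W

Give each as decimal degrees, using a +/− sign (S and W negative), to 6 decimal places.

Point 1:
  φ: 36.828′ = 0.613800°; total 65.6138000
  N → positive
  λ: 30.66′ = 0.511000°; total 104.5110000
  W ⇒ negate
Point 2:
  Latitude: split at 2 digits → 71° and 21.51695′; 71 + 21.51695/60 = 71.3586158
  N ⇒ keep positive
  Longitude: degrees = first 3 digits = 120, minutes = 34.939; 120 + 34.939/60 = 120.5823167
  E → positive
Point 3:
  Lat: 25° + 42/60 + 8.2/3600 = 25 + 0.700000 + 0.002278 = 25.7022778
  hemisphere S, so the sign is −
  λ: 25° + 37/60 + 3/3600 = 25 + 0.616667 + 0.000833 = 25.6175000
  W → negative

1. 65.613800, -104.511000
2. 71.358616, 120.582317
3. -25.702278, -25.617500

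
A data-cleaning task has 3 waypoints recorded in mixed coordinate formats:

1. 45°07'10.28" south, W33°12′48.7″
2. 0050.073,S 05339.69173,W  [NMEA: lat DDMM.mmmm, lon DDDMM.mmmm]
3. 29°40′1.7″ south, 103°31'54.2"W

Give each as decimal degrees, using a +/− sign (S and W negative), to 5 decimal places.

Point 1:
  Lat: 7′ + 10.28″ = 7.17133′; 45 + 7.17133/60 = 45.119522
  hemisphere S, so the sign is −
  Lon: 33° + 12/60 + 48.7/3600 = 33 + 0.200000 + 0.013528 = 33.213528
  W ⇒ negate
Point 2:
  Lat: split at 2 digits → 00° and 50.073′; 0 + 50.073/60 = 0.834550
  hemisphere S, so the sign is −
  Longitude: split at 3 digits → 053° and 39.69173′; 53 + 39.69173/60 = 53.661529
  W ⇒ negate
Point 3:
  Latitude: 40′ + 1.7″ = 40.02833′; 29 + 40.02833/60 = 29.667139
  S → negative
  Longitude: 103 + 31/60 + 54.2/3600 = 103.531722
  W ⇒ negate

1. -45.11952, -33.21353
2. -0.83455, -53.66153
3. -29.66714, -103.53172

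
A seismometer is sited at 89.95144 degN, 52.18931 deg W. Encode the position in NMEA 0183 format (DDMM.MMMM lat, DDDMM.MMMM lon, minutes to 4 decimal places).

φ: fractional part 0.951440 → 57.086400 minutes
λ: 52° + 0.189310 × 60 = 52° 11.358600′

8957.0864,N / 05211.3586,W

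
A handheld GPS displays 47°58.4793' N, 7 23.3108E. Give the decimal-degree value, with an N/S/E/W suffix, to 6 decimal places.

47.974655° N, 7.388513° E

Lat: 47 + 58.4793/60 = 47.9746550
Lon: 23.3108′ = 0.388513°; total 7.3885133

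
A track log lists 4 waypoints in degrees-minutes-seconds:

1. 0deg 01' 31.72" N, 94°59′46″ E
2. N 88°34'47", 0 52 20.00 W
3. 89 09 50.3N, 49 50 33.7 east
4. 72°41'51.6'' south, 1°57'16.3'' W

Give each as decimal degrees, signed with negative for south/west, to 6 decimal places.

Point 1:
  Lat: 0° + 1/60 + 31.72/3600 = 0 + 0.016667 + 0.008811 = 0.0254778
  N ⇒ keep positive
  λ: 94 + 59/60 + 46/3600 = 94.9961111
  E → positive
Point 2:
  Latitude: 34′ + 47″ = 34.78333′; 88 + 34.78333/60 = 88.5797222
  N ⇒ keep positive
  Longitude: 52′ + 20″ = 52.33333′; 0 + 52.33333/60 = 0.8722222
  hemisphere W, so the sign is −
Point 3:
  φ: 9′ + 50.3″ = 9.83833′; 89 + 9.83833/60 = 89.1639722
  N ⇒ keep positive
  λ: 49 + 50/60 + 33.7/3600 = 49.8426944
  E ⇒ keep positive
Point 4:
  Latitude: 41′ + 51.6″ = 41.86000′; 72 + 41.86000/60 = 72.6976667
  S → negative
  λ: 1° + 57/60 + 16.3/3600 = 1 + 0.950000 + 0.004528 = 1.9545278
  W ⇒ negate

1. 0.025478, 94.996111
2. 88.579722, -0.872222
3. 89.163972, 49.842694
4. -72.697667, -1.954528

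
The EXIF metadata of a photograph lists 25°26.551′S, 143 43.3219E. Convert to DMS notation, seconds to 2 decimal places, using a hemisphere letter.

Lat: fractional minutes 0.55100 × 60 = 33.0600″
Lon: fractional minutes 0.32190 × 60 = 19.3140″

25°26′33.06″ S, 143°43′19.31″ E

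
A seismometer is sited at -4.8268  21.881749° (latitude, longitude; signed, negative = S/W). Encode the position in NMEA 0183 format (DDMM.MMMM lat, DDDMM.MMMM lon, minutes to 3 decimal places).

Latitude is negative → S; |value| = 4.826800
φ: fractional part 0.826800 → 49.60800 minutes
λ: minutes = (21.881749 − 21) × 60 = 52.90494

0449.608,S / 02152.905,E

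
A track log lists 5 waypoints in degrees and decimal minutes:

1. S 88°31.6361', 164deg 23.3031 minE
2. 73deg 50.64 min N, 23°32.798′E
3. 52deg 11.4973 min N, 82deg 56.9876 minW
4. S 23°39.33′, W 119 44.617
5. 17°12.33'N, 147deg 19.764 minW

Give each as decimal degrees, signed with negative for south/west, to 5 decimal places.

Point 1:
  Latitude: 31.6361′ = 0.527268°; total 88.527268
  S → negative
  Lon: 23.3031′ = 0.388385°; total 164.388385
  E ⇒ keep positive
Point 2:
  φ: 73 + 50.64/60 = 73.844000
  N → positive
  Lon: 23 + 32.798/60 = 23.546633
  E → positive
Point 3:
  Latitude: 11.4973′ = 0.191622°; total 52.191622
  N → positive
  λ: 82 + 56.9876/60 = 82.949793
  W → negative
Point 4:
  Lat: 39.33′ = 0.655500°; total 23.655500
  S → negative
  Lon: 119 + 44.617/60 = 119.743617
  hemisphere W, so the sign is −
Point 5:
  Lat: 17 + 12.33/60 = 17.205500
  N ⇒ keep positive
  Longitude: 19.764′ = 0.329400°; total 147.329400
  W → negative

1. -88.52727, 164.38839
2. 73.84400, 23.54663
3. 52.19162, -82.94979
4. -23.65550, -119.74362
5. 17.20550, -147.32940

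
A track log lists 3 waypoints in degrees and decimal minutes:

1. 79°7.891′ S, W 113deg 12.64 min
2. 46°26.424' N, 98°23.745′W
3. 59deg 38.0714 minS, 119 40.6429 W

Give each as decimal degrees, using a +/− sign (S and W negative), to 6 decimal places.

1. -79.131517, -113.210667
2. 46.440400, -98.395750
3. -59.634523, -119.677382

Point 1:
  Lat: 7.891′ = 0.131517°; total 79.1315167
  hemisphere S, so the sign is −
  Lon: 113 + 12.64/60 = 113.2106667
  W → negative
Point 2:
  Latitude: 46 + 26.424/60 = 46.4404000
  N ⇒ keep positive
  Longitude: 98 + 23.745/60 = 98.3957500
  hemisphere W, so the sign is −
Point 3:
  Latitude: 38.0714′ = 0.634523°; total 59.6345233
  S → negative
  Longitude: 40.6429′ = 0.677382°; total 119.6773817
  hemisphere W, so the sign is −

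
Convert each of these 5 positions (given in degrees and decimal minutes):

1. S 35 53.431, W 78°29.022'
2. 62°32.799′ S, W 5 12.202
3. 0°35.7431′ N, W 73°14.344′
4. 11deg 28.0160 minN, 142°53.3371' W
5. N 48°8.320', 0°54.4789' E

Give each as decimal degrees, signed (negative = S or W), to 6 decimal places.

1. -35.890517, -78.483700
2. -62.546650, -5.203367
3. 0.595718, -73.239067
4. 11.466933, -142.888952
5. 48.138667, 0.907982

Point 1:
  φ: 35 + 53.431/60 = 35.8905167
  hemisphere S, so the sign is −
  Lon: 78 + 29.022/60 = 78.4837000
  W ⇒ negate
Point 2:
  φ: 32.799′ = 0.546650°; total 62.5466500
  S ⇒ negate
  λ: 12.202′ = 0.203367°; total 5.2033667
  W → negative
Point 3:
  φ: 35.7431′ = 0.595718°; total 0.5957183
  N → positive
  Longitude: 73 + 14.344/60 = 73.2390667
  hemisphere W, so the sign is −
Point 4:
  Lat: 11 + 28.016/60 = 11.4669333
  N → positive
  λ: 53.3371′ = 0.888952°; total 142.8889517
  W → negative
Point 5:
  Lat: 48 + 8.32/60 = 48.1386667
  N → positive
  λ: 54.4789′ = 0.907982°; total 0.9079817
  E ⇒ keep positive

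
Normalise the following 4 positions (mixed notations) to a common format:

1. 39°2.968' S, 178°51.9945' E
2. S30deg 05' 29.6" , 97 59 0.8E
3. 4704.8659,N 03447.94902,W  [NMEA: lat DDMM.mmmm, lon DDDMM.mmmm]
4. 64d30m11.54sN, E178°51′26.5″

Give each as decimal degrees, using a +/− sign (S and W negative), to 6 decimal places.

1. -39.049467, 178.866575
2. -30.091556, 97.983556
3. 47.081098, -34.799150
4. 64.503206, 178.857361

Point 1:
  Lat: 39 + 2.968/60 = 39.0494667
  hemisphere S, so the sign is −
  Lon: 178 + 51.9945/60 = 178.8665750
  E → positive
Point 2:
  Latitude: 5′ + 29.6″ = 5.49333′; 30 + 5.49333/60 = 30.0915556
  S → negative
  Lon: 97 + 59/60 + 0.8/3600 = 97.9835556
  E ⇒ keep positive
Point 3:
  φ: degrees = first 2 digits = 47, minutes = 4.8659; 47 + 4.8659/60 = 47.0810983
  N ⇒ keep positive
  Lon: split at 3 digits → 034° and 47.94902′; 34 + 47.94902/60 = 34.7991503
  hemisphere W, so the sign is −
Point 4:
  Lat: 30′ + 11.54″ = 30.19233′; 64 + 30.19233/60 = 64.5032056
  N ⇒ keep positive
  Lon: 51′ + 26.5″ = 51.44167′; 178 + 51.44167/60 = 178.8573611
  E → positive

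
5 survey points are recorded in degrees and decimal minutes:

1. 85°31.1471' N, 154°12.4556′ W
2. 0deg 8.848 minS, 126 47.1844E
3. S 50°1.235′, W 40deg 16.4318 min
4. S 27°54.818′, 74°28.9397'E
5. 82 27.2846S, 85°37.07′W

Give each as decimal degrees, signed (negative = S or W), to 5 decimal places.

Point 1:
  Lat: 31.1471′ = 0.519118°; total 85.519118
  N ⇒ keep positive
  Longitude: 154 + 12.4556/60 = 154.207593
  W → negative
Point 2:
  Lat: 8.848′ = 0.147467°; total 0.147467
  S ⇒ negate
  λ: 126 + 47.1844/60 = 126.786407
  E ⇒ keep positive
Point 3:
  φ: 50 + 1.235/60 = 50.020583
  S → negative
  Longitude: 40 + 16.4318/60 = 40.273863
  W → negative
Point 4:
  Latitude: 54.818′ = 0.913633°; total 27.913633
  S → negative
  Lon: 74 + 28.9397/60 = 74.482328
  E ⇒ keep positive
Point 5:
  Latitude: 82 + 27.2846/60 = 82.454743
  hemisphere S, so the sign is −
  Lon: 85 + 37.07/60 = 85.617833
  W → negative

1. 85.51912, -154.20759
2. -0.14747, 126.78641
3. -50.02058, -40.27386
4. -27.91363, 74.48233
5. -82.45474, -85.61783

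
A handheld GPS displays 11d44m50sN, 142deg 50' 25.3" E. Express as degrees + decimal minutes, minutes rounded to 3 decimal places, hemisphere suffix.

11° 44.833′ N, 142° 50.422′ E

φ: seconds/60 = 0.83333; minutes = 44 + 0.83333 = 44.83333
λ: 50 + 25.3/60 = 50.42167′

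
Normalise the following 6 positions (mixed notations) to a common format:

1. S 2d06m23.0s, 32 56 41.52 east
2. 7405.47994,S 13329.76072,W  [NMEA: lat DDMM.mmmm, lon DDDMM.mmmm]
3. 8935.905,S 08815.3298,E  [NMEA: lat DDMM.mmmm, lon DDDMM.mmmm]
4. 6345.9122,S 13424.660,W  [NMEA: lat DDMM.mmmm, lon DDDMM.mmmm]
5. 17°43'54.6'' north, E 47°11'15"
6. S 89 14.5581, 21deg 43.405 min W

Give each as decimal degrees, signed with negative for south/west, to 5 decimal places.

1. -2.10639, 32.94487
2. -74.09133, -133.49601
3. -89.59842, 88.25550
4. -63.76520, -134.41100
5. 17.73183, 47.18750
6. -89.24264, -21.72342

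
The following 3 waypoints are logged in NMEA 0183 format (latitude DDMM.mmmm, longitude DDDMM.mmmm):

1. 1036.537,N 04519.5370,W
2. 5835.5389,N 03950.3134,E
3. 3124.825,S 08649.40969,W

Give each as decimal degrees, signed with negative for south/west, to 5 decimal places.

Point 1:
  φ: degrees = first 2 digits = 10, minutes = 36.537; 10 + 36.537/60 = 10.608950
  N → positive
  λ: degrees = first 3 digits = 45, minutes = 19.537; 45 + 19.537/60 = 45.325617
  W ⇒ negate
Point 2:
  Lat: split at 2 digits → 58° and 35.5389′; 58 + 35.5389/60 = 58.592315
  N → positive
  Longitude: split at 3 digits → 039° and 50.3134′; 39 + 50.3134/60 = 39.838557
  E → positive
Point 3:
  Latitude: degrees = first 2 digits = 31, minutes = 24.825; 31 + 24.825/60 = 31.413750
  hemisphere S, so the sign is −
  Longitude: split at 3 digits → 086° and 49.40969′; 86 + 49.40969/60 = 86.823495
  W → negative

1. 10.60895, -45.32562
2. 58.59232, 39.83856
3. -31.41375, -86.82349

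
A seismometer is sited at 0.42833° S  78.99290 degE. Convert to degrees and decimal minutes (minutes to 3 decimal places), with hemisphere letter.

0° 25.700′ S, 78° 59.574′ E

φ: fractional part 0.428330 → 25.69980 minutes
Longitude: 78° + 0.992900 × 60 = 78° 59.57400′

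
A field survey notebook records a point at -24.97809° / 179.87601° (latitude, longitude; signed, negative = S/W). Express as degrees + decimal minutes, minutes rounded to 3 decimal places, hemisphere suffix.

24° 58.685′ S, 179° 52.561′ E

Latitude is negative → S; |value| = 24.978090
Lat: fractional part 0.978090 → 58.68540 minutes
Longitude: 179° + 0.876010 × 60 = 179° 52.56060′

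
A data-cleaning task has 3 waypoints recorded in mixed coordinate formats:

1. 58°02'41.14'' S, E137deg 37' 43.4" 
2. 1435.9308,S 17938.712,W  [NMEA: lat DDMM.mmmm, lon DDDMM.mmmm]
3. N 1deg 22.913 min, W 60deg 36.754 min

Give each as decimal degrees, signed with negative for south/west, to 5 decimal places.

1. -58.04476, 137.62872
2. -14.59885, -179.64520
3. 1.38188, -60.61257

Point 1:
  Lat: 58 + 2/60 + 41.14/3600 = 58.044761
  hemisphere S, so the sign is −
  λ: 37′ + 43.4″ = 37.72333′; 137 + 37.72333/60 = 137.628722
  E ⇒ keep positive
Point 2:
  φ: split at 2 digits → 14° and 35.9308′; 14 + 35.9308/60 = 14.598847
  S ⇒ negate
  Longitude: degrees = first 3 digits = 179, minutes = 38.712; 179 + 38.712/60 = 179.645200
  W → negative
Point 3:
  Latitude: 1 + 22.913/60 = 1.381883
  N → positive
  Longitude: 60 + 36.754/60 = 60.612567
  W → negative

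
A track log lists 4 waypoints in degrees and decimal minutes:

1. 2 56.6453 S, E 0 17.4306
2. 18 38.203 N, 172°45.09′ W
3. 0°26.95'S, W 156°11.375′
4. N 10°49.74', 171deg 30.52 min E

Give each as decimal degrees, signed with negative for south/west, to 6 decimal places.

1. -2.944088, 0.290510
2. 18.636717, -172.751500
3. -0.449167, -156.189583
4. 10.829000, 171.508667

Point 1:
  Lat: 56.6453′ = 0.944088°; total 2.9440883
  S → negative
  λ: 17.4306′ = 0.290510°; total 0.2905100
  E → positive
Point 2:
  Lat: 38.203′ = 0.636717°; total 18.6367167
  N ⇒ keep positive
  Longitude: 45.09′ = 0.751500°; total 172.7515000
  W ⇒ negate
Point 3:
  φ: 26.95′ = 0.449167°; total 0.4491667
  S ⇒ negate
  λ: 156 + 11.375/60 = 156.1895833
  W → negative
Point 4:
  Latitude: 49.74′ = 0.829000°; total 10.8290000
  N ⇒ keep positive
  Longitude: 171 + 30.52/60 = 171.5086667
  E ⇒ keep positive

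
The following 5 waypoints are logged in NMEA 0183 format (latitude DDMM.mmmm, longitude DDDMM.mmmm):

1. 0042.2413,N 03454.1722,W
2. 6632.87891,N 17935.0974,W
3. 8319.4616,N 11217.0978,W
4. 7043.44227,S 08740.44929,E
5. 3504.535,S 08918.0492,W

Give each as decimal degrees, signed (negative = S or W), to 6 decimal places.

1. 0.704022, -34.902870
2. 66.547982, -179.584957
3. 83.324360, -112.284963
4. -70.724038, 87.674155
5. -35.075583, -89.300820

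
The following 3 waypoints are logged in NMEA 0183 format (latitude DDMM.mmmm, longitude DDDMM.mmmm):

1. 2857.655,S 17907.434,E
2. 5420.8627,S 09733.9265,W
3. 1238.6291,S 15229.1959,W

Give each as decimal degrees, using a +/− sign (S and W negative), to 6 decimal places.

Point 1:
  φ: split at 2 digits → 28° and 57.655′; 28 + 57.655/60 = 28.9609167
  S → negative
  Lon: degrees = first 3 digits = 179, minutes = 7.434; 179 + 7.434/60 = 179.1239000
  E ⇒ keep positive
Point 2:
  φ: split at 2 digits → 54° and 20.8627′; 54 + 20.8627/60 = 54.3477117
  S ⇒ negate
  λ: split at 3 digits → 097° and 33.9265′; 97 + 33.9265/60 = 97.5654417
  W ⇒ negate
Point 3:
  Latitude: split at 2 digits → 12° and 38.6291′; 12 + 38.6291/60 = 12.6438183
  S ⇒ negate
  λ: split at 3 digits → 152° and 29.1959′; 152 + 29.1959/60 = 152.4865983
  W ⇒ negate

1. -28.960917, 179.123900
2. -54.347712, -97.565442
3. -12.643818, -152.486598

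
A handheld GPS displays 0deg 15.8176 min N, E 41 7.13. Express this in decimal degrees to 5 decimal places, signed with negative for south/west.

Latitude: 15.8176′ = 0.263627°; total 0.263627
N → positive
λ: 41 + 7.13/60 = 41.118833
E → positive

0.26363, 41.11883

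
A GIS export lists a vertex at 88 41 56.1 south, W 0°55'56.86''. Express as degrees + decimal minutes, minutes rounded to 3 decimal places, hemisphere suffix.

Lat: 41 + 56.1/60 = 41.93500′
λ: 55 + 56.86/60 = 55.94767′

88° 41.935′ S, 0° 55.948′ W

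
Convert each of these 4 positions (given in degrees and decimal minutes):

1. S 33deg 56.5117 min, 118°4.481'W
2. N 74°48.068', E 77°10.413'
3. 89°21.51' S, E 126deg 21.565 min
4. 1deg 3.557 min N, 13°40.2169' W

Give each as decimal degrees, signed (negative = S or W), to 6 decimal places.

Point 1:
  Latitude: 33 + 56.5117/60 = 33.9418617
  S ⇒ negate
  Longitude: 118 + 4.481/60 = 118.0746833
  W ⇒ negate
Point 2:
  Latitude: 74 + 48.068/60 = 74.8011333
  N ⇒ keep positive
  Longitude: 77 + 10.413/60 = 77.1735500
  E ⇒ keep positive
Point 3:
  Lat: 89 + 21.51/60 = 89.3585000
  hemisphere S, so the sign is −
  λ: 21.565′ = 0.359417°; total 126.3594167
  E ⇒ keep positive
Point 4:
  φ: 1 + 3.557/60 = 1.0592833
  N → positive
  Longitude: 40.2169′ = 0.670282°; total 13.6702817
  hemisphere W, so the sign is −

1. -33.941862, -118.074683
2. 74.801133, 77.173550
3. -89.358500, 126.359417
4. 1.059283, -13.670282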